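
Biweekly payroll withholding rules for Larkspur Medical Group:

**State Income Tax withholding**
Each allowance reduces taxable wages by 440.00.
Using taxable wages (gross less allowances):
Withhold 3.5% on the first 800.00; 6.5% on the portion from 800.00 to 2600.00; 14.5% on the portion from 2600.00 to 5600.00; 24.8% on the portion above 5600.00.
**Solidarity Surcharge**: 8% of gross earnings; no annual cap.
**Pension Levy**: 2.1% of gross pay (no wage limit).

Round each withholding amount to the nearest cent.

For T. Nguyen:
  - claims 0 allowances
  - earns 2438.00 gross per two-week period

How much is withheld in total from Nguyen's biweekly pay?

State Income Tax: taxable = 2438.00
  28.00 + 6.5% × (2438.00 − 800.00) = 28.00 + 6.5% × 1638.00 = 134.47
Solidarity Surcharge: 8% × 2438.00 = 195.04
Pension Levy: 2.1% × 2438.00 = 51.20
Total: 134.47 + 195.04 + 51.20 = 380.71

380.71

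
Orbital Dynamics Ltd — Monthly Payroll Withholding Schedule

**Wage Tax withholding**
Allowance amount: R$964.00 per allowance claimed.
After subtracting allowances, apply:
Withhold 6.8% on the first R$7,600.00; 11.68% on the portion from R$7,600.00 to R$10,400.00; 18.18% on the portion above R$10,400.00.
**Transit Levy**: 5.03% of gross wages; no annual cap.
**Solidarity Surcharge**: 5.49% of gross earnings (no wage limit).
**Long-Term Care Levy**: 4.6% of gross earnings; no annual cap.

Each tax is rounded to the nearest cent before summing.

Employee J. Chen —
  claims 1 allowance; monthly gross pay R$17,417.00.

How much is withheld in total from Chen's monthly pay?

Wage Tax: taxable = R$17,417.00 − 1×R$964.00 = R$16,453.00
  R$843.84 + 18.18% × (R$16,453.00 − R$10,400.00) = R$843.84 + 18.18% × R$6,053.00 = R$1,944.28
Transit Levy: 5.03% × R$17,417.00 = R$876.08
Solidarity Surcharge: 5.49% × R$17,417.00 = R$956.19
Long-Term Care Levy: 4.6% × R$17,417.00 = R$801.18
Total: R$1,944.28 + R$876.08 + R$956.19 + R$801.18 = R$4,577.73

R$4,577.73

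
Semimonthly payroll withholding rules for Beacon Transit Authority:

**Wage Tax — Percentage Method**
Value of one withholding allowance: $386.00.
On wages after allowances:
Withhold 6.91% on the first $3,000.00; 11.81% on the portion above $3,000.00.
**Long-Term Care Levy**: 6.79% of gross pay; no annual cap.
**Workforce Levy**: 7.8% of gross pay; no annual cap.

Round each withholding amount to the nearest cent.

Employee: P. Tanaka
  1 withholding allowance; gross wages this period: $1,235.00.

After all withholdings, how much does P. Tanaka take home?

Wage Tax: taxable = $1,235.00 − 1×$386.00 = $849.00
  6.91% × $849.00 = $58.67
Long-Term Care Levy: 6.79% × $1,235.00 = $83.86
Workforce Levy: 7.8% × $1,235.00 = $96.33
Total withheld: $58.67 + $83.86 + $96.33 = $238.86
Net pay: $1,235.00 − $238.86 = $996.14

$996.14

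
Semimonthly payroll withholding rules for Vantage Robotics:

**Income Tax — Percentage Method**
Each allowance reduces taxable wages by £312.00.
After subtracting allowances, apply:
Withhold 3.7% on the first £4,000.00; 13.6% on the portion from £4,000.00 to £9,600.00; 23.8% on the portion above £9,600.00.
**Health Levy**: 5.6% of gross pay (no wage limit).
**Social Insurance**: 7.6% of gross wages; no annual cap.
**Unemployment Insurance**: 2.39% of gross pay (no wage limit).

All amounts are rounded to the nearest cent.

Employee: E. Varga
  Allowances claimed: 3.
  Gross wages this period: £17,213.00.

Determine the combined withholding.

£5,182.24

Income Tax: taxable = £17,213.00 − 3×£312.00 = £16,277.00
  £909.60 + 23.8% × (£16,277.00 − £9,600.00) = £909.60 + 23.8% × £6,677.00 = £2,498.73
Health Levy: 5.6% × £17,213.00 = £963.93
Social Insurance: 7.6% × £17,213.00 = £1,308.19
Unemployment Insurance: 2.39% × £17,213.00 = £411.39
Total: £2,498.73 + £963.93 + £1,308.19 + £411.39 = £5,182.24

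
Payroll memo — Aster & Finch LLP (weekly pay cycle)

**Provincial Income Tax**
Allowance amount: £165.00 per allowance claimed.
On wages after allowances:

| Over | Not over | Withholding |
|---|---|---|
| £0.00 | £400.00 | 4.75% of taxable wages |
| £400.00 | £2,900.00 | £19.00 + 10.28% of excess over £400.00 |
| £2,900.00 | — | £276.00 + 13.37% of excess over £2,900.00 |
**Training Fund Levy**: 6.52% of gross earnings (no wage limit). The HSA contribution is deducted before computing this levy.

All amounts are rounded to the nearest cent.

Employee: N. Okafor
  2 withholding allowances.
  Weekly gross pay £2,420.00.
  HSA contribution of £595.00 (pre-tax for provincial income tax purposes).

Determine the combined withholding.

£250.56

Provincial Income Tax: taxable = £2,420.00 − £595.00 − 2×£165.00 = £1,495.00
  £19.00 + 10.28% × (£1,495.00 − £400.00) = £19.00 + 10.28% × £1,095.00 = £131.57
Training Fund Levy: 6.52% × £1,825.00 = £118.99
Total: £131.57 + £118.99 = £250.56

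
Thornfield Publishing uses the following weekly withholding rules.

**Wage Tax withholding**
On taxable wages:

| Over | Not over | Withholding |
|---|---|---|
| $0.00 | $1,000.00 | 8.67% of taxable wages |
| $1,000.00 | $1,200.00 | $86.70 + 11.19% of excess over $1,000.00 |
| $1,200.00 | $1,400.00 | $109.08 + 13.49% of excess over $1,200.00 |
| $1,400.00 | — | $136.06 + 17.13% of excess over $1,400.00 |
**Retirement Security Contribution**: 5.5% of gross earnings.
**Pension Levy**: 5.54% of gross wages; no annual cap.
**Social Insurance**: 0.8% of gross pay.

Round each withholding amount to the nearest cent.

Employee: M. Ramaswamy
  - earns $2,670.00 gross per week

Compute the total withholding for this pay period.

Wage Tax: taxable = $2,670.00
  $136.06 + 17.13% × ($2,670.00 − $1,400.00) = $136.06 + 17.13% × $1,270.00 = $353.61
Retirement Security Contribution: 5.5% × $2,670.00 = $146.85
Pension Levy: 5.54% × $2,670.00 = $147.92
Social Insurance: 0.8% × $2,670.00 = $21.36
Total: $353.61 + $146.85 + $147.92 + $21.36 = $669.74

$669.74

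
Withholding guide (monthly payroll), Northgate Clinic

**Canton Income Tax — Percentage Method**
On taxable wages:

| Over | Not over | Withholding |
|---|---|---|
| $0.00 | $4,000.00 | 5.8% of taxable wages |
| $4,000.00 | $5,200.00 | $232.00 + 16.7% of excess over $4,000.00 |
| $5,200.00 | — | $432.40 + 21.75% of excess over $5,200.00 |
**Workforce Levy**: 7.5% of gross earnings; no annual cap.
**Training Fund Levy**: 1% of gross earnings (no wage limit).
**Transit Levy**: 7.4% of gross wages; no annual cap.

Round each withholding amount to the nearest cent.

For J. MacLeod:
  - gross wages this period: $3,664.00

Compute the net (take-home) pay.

Canton Income Tax: taxable = $3,664.00
  5.8% × $3,664.00 = $212.51
Workforce Levy: 7.5% × $3,664.00 = $274.80
Training Fund Levy: 1% × $3,664.00 = $36.64
Transit Levy: 7.4% × $3,664.00 = $271.14
Total withheld: $212.51 + $274.80 + $36.64 + $271.14 = $795.09
Net pay: $3,664.00 − $795.09 = $2,868.91

$2,868.91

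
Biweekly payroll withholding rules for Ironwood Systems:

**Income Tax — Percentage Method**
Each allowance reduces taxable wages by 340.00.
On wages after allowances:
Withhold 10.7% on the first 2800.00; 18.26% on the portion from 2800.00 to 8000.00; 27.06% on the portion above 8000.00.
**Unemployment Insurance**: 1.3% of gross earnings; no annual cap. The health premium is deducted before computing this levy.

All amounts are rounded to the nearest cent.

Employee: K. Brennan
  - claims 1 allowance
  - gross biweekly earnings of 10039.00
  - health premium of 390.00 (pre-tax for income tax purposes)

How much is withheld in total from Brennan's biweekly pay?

1728.78

Income Tax: taxable = 10039.00 − 390.00 − 1×340.00 = 9309.00
  1249.12 + 27.06% × (9309.00 − 8000.00) = 1249.12 + 27.06% × 1309.00 = 1603.34
Unemployment Insurance: 1.3% × 9649.00 = 125.44
Total: 1603.34 + 125.44 = 1728.78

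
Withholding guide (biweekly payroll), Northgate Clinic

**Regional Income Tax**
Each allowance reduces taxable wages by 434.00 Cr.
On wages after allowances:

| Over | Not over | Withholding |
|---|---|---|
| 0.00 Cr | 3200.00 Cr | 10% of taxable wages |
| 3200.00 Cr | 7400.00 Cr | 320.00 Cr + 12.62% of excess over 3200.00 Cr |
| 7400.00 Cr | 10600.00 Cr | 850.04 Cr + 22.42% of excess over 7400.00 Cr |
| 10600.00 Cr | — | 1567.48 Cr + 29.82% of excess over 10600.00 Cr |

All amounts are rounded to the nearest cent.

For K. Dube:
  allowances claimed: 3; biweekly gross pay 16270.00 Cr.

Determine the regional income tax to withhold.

2870.02 Cr

Regional Income Tax: taxable = 16270.00 Cr − 3×434.00 Cr = 14968.00 Cr
  1567.48 Cr + 29.82% × (14968.00 Cr − 10600.00 Cr) = 1567.48 Cr + 29.82% × 4368.00 Cr = 2870.02 Cr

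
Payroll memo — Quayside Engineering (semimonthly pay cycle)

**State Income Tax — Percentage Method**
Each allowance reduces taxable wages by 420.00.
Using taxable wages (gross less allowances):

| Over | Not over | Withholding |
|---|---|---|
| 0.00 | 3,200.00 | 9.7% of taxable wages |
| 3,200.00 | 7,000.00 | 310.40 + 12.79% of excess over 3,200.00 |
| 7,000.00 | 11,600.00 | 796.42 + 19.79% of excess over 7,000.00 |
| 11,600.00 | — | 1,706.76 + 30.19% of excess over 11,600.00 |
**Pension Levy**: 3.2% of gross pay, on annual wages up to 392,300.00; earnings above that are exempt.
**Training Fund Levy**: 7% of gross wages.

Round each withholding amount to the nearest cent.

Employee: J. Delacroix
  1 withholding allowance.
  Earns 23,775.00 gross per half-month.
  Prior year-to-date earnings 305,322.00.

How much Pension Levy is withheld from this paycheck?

Pension Levy: 3.2% × 23,775.00 = 760.80

760.80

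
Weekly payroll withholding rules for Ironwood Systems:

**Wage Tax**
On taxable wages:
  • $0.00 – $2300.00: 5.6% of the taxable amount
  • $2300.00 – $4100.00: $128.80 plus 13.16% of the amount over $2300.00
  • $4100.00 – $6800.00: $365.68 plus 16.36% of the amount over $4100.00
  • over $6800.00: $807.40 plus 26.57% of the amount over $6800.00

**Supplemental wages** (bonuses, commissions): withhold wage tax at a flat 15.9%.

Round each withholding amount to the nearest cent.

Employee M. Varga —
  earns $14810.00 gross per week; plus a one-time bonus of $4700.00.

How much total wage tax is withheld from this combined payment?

Wage Tax: taxable = $14810.00
  $807.40 + 26.57% × ($14810.00 − $6800.00) = $807.40 + 26.57% × $8010.00 = $2935.66
Supplemental (15.9% flat on bonus): 15.9% × $4700.00 = $747.30
Total wage tax: $2935.66 + $747.30 = $3682.96

$3682.96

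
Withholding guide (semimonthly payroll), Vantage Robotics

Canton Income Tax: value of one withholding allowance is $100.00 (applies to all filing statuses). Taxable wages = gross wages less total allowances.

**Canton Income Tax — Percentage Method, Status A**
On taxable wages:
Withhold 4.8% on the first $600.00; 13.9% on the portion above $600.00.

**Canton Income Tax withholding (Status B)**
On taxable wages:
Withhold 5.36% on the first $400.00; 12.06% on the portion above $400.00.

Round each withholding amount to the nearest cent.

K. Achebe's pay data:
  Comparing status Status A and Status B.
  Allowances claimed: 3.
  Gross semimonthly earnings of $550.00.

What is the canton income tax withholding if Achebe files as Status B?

Canton Income Tax (Status B): taxable = $550.00 − 3×$100.00 = $250.00
  5.36% × $250.00 = $13.40

$13.40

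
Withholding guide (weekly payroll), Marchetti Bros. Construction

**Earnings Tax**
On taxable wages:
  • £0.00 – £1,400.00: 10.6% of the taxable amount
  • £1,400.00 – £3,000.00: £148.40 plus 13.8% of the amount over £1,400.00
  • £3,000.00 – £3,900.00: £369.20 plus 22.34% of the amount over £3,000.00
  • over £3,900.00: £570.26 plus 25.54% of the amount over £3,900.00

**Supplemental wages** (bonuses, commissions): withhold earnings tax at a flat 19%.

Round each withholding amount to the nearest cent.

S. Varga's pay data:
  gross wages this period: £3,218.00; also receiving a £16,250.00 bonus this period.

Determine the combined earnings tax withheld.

Earnings Tax: taxable = £3,218.00
  £369.20 + 22.34% × (£3,218.00 − £3,000.00) = £369.20 + 22.34% × £218.00 = £417.90
Supplemental (19% flat on bonus): 19% × £16,250.00 = £3,087.50
Total earnings tax: £417.90 + £3,087.50 = £3,505.40

£3,505.40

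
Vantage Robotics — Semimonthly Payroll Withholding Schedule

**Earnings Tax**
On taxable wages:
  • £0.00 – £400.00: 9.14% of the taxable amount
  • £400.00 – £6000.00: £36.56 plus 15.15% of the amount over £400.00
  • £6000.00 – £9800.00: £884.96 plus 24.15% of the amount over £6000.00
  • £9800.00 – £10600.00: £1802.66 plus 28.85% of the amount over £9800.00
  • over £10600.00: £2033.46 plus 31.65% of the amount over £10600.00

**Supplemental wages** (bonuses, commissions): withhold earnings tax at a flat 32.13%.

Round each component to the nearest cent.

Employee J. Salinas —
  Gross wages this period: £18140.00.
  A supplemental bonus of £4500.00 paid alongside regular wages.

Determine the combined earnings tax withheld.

Earnings Tax: taxable = £18140.00
  £2033.46 + 31.65% × (£18140.00 − £10600.00) = £2033.46 + 31.65% × £7540.00 = £4419.87
Supplemental (32.13% flat on bonus): 32.13% × £4500.00 = £1445.85
Total earnings tax: £4419.87 + £1445.85 = £5865.72

£5865.72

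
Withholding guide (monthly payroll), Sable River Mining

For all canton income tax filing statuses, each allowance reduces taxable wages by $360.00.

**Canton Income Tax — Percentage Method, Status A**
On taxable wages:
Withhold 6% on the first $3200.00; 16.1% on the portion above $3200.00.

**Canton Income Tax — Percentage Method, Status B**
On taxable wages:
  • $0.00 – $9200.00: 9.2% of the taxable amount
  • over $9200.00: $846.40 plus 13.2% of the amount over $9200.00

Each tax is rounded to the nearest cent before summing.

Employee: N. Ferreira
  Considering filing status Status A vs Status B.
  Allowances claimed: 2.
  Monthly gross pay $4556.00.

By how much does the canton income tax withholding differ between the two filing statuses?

Canton Income Tax (Status A): taxable = $4556.00 − 2×$360.00 = $3836.00
  $192.00 + 16.1% × ($3836.00 − $3200.00) = $192.00 + 16.1% × $636.00 = $294.40
Canton Income Tax (Status B): taxable = $4556.00 − 2×$360.00 = $3836.00
  9.2% × $3836.00 = $352.91
Difference: |$294.40 − $352.91| = $58.51 (higher under Status B)

$58.51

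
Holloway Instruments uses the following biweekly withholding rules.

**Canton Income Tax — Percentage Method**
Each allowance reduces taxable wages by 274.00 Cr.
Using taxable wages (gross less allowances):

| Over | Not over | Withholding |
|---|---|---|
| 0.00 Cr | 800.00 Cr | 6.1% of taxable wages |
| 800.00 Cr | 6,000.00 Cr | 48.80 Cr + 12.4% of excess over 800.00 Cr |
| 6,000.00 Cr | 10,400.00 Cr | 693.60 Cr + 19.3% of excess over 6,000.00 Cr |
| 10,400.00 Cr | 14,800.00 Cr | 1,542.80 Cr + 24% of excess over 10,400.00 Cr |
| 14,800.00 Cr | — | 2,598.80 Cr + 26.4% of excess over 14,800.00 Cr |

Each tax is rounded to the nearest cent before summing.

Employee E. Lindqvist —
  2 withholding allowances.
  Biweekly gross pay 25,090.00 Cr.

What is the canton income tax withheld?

Canton Income Tax: taxable = 25,090.00 Cr − 2×274.00 Cr = 24,542.00 Cr
  2,598.80 Cr + 26.4% × (24,542.00 Cr − 14,800.00 Cr) = 2,598.80 Cr + 26.4% × 9,742.00 Cr = 5,170.69 Cr

5,170.69 Cr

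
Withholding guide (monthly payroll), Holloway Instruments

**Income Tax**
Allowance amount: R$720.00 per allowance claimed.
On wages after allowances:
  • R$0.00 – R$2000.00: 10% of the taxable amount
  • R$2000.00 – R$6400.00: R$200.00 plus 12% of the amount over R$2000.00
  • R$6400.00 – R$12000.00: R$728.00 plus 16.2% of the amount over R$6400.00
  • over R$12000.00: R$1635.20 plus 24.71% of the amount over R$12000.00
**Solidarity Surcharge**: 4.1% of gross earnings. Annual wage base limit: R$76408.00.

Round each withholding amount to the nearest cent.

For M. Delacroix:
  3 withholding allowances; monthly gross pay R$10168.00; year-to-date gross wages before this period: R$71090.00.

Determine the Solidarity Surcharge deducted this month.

Solidarity Surcharge: cap R$76408.00 − YTD R$71090.00 = R$5318.00 subject; 4.1% × R$5318.00 = R$218.04

R$218.04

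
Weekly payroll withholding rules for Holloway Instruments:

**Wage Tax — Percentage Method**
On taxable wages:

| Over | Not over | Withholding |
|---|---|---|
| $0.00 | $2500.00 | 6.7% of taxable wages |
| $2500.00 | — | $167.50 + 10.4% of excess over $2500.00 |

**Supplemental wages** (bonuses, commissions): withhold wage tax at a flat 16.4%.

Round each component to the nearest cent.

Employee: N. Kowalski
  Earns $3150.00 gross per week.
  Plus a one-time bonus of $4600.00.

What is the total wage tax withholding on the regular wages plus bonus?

$989.50

Wage Tax: taxable = $3150.00
  $167.50 + 10.4% × ($3150.00 − $2500.00) = $167.50 + 10.4% × $650.00 = $235.10
Supplemental (16.4% flat on bonus): 16.4% × $4600.00 = $754.40
Total wage tax: $235.10 + $754.40 = $989.50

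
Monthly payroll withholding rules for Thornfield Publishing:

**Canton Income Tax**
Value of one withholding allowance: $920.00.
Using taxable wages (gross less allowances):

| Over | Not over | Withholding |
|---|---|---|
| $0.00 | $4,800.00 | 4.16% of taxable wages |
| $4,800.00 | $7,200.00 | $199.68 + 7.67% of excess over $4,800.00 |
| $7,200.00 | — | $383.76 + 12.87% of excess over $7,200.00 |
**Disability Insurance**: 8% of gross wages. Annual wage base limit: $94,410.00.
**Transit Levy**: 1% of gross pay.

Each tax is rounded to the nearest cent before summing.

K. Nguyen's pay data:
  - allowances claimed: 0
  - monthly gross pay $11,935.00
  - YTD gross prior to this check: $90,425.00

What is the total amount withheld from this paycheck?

Canton Income Tax: taxable = $11,935.00
  $383.76 + 12.87% × ($11,935.00 − $7,200.00) = $383.76 + 12.87% × $4,735.00 = $993.15
Disability Insurance: cap $94,410.00 − YTD $90,425.00 = $3,985.00 subject; 8% × $3,985.00 = $318.80
Transit Levy: 1% × $11,935.00 = $119.35
Total: $993.15 + $318.80 + $119.35 = $1,431.30

$1,431.30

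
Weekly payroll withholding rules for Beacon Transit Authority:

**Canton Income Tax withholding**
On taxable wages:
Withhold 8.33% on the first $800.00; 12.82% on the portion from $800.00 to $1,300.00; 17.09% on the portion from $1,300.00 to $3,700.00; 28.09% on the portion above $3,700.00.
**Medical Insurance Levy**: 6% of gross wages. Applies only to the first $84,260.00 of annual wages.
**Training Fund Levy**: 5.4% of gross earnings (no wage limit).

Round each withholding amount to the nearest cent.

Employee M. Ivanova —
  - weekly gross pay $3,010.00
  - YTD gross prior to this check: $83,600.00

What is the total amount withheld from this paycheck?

Canton Income Tax: taxable = $3,010.00
  $130.74 + 17.09% × ($3,010.00 − $1,300.00) = $130.74 + 17.09% × $1,710.00 = $422.98
Medical Insurance Levy: cap $84,260.00 − YTD $83,600.00 = $660.00 subject; 6% × $660.00 = $39.60
Training Fund Levy: 5.4% × $3,010.00 = $162.54
Total: $422.98 + $39.60 + $162.54 = $625.12

$625.12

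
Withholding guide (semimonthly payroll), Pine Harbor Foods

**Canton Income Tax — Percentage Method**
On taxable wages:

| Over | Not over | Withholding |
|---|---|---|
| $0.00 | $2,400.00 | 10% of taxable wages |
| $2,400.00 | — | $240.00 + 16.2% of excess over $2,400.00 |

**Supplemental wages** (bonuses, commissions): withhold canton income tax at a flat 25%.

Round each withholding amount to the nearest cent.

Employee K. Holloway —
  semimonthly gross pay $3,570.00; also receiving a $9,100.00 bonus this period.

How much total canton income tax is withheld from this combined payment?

Canton Income Tax: taxable = $3,570.00
  $240.00 + 16.2% × ($3,570.00 − $2,400.00) = $240.00 + 16.2% × $1,170.00 = $429.54
Supplemental (25% flat on bonus): 25% × $9,100.00 = $2,275.00
Total canton income tax: $429.54 + $2,275.00 = $2,704.54

$2,704.54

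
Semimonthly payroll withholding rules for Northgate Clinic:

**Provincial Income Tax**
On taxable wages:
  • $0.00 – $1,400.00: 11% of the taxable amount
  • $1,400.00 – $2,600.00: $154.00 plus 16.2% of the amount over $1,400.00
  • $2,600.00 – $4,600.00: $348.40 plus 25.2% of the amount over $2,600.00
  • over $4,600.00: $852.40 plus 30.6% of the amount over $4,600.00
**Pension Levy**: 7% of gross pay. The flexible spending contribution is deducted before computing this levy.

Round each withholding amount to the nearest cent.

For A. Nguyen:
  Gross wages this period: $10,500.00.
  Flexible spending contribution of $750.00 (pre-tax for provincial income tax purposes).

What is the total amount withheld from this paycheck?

Provincial Income Tax: taxable = $10,500.00 − $750.00 = $9,750.00
  $852.40 + 30.6% × ($9,750.00 − $4,600.00) = $852.40 + 30.6% × $5,150.00 = $2,428.30
Pension Levy: 7% × $9,750.00 = $682.50
Total: $2,428.30 + $682.50 = $3,110.80

$3,110.80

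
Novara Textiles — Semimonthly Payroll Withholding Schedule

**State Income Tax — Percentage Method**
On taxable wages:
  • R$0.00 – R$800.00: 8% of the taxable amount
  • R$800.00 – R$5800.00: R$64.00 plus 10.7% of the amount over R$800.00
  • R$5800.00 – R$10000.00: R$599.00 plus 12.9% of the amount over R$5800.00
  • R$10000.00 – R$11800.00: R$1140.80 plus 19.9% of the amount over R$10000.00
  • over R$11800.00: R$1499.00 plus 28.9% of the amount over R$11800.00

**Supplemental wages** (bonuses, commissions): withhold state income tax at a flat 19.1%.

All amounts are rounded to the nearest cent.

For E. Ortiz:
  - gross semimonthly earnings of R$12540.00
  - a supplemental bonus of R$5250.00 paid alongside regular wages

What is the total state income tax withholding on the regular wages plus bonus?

State Income Tax: taxable = R$12540.00
  R$1499.00 + 28.9% × (R$12540.00 − R$11800.00) = R$1499.00 + 28.9% × R$740.00 = R$1712.86
Supplemental (19.1% flat on bonus): 19.1% × R$5250.00 = R$1002.75
Total state income tax: R$1712.86 + R$1002.75 = R$2715.61

R$2715.61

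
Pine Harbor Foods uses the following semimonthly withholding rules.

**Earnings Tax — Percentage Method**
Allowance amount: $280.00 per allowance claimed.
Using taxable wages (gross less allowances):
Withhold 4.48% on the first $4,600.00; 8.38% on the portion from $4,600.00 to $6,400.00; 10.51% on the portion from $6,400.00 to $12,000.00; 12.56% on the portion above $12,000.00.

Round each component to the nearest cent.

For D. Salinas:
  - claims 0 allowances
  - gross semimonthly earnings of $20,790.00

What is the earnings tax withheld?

$2,049.50

Earnings Tax: taxable = $20,790.00
  $945.48 + 12.56% × ($20,790.00 − $12,000.00) = $945.48 + 12.56% × $8,790.00 = $2,049.50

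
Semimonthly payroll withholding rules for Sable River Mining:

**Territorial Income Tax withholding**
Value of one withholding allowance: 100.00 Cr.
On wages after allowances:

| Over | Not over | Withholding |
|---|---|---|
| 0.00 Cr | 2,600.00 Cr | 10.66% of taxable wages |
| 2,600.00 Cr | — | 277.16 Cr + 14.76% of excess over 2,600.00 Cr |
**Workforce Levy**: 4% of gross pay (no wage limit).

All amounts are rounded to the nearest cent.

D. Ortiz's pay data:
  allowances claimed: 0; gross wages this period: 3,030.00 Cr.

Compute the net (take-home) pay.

Territorial Income Tax: taxable = 3,030.00 Cr
  277.16 Cr + 14.76% × (3,030.00 Cr − 2,600.00 Cr) = 277.16 Cr + 14.76% × 430.00 Cr = 340.63 Cr
Workforce Levy: 4% × 3,030.00 Cr = 121.20 Cr
Total withheld: 340.63 Cr + 121.20 Cr = 461.83 Cr
Net pay: 3,030.00 Cr − 461.83 Cr = 2,568.17 Cr

2,568.17 Cr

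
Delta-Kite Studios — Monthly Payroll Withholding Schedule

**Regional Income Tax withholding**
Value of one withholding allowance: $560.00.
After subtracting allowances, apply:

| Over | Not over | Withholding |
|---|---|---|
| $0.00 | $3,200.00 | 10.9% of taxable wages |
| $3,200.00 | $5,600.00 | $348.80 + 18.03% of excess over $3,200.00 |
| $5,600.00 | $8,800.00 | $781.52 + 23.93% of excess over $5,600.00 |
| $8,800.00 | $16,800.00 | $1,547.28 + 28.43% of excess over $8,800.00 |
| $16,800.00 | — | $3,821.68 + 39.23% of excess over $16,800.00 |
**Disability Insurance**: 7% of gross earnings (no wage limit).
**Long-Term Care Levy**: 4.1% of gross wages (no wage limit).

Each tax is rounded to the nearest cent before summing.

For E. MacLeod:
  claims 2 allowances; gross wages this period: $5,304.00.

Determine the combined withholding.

$1,114.96

Regional Income Tax: taxable = $5,304.00 − 2×$560.00 = $4,184.00
  $348.80 + 18.03% × ($4,184.00 − $3,200.00) = $348.80 + 18.03% × $984.00 = $526.22
Disability Insurance: 7% × $5,304.00 = $371.28
Long-Term Care Levy: 4.1% × $5,304.00 = $217.46
Total: $526.22 + $371.28 + $217.46 = $1,114.96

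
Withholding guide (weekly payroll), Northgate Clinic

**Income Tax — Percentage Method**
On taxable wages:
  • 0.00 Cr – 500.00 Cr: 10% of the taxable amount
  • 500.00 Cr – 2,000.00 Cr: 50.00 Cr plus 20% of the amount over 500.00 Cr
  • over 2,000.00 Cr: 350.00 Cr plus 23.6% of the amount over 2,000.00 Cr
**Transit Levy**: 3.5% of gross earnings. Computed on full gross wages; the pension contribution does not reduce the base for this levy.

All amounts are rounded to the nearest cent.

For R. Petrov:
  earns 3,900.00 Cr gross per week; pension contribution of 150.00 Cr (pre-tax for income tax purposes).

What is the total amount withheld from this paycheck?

899.50 Cr

Income Tax: taxable = 3,900.00 Cr − 150.00 Cr = 3,750.00 Cr
  350.00 Cr + 23.6% × (3,750.00 Cr − 2,000.00 Cr) = 350.00 Cr + 23.6% × 1,750.00 Cr = 763.00 Cr
Transit Levy: 3.5% × 3,900.00 Cr = 136.50 Cr
Total: 763.00 Cr + 136.50 Cr = 899.50 Cr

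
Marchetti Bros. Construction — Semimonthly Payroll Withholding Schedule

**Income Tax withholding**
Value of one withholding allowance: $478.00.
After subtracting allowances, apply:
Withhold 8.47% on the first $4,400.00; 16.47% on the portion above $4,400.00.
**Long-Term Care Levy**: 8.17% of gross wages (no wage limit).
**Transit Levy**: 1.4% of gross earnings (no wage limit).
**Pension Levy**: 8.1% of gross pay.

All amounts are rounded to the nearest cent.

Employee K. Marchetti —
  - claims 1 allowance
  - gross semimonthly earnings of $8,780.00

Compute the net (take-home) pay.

Income Tax: taxable = $8,780.00 − 1×$478.00 = $8,302.00
  $372.68 + 16.47% × ($8,302.00 − $4,400.00) = $372.68 + 16.47% × $3,902.00 = $1,015.34
Long-Term Care Levy: 8.17% × $8,780.00 = $717.33
Transit Levy: 1.4% × $8,780.00 = $122.92
Pension Levy: 8.1% × $8,780.00 = $711.18
Total withheld: $1,015.34 + $717.33 + $122.92 + $711.18 = $2,566.77
Net pay: $8,780.00 − $2,566.77 = $6,213.23

$6,213.23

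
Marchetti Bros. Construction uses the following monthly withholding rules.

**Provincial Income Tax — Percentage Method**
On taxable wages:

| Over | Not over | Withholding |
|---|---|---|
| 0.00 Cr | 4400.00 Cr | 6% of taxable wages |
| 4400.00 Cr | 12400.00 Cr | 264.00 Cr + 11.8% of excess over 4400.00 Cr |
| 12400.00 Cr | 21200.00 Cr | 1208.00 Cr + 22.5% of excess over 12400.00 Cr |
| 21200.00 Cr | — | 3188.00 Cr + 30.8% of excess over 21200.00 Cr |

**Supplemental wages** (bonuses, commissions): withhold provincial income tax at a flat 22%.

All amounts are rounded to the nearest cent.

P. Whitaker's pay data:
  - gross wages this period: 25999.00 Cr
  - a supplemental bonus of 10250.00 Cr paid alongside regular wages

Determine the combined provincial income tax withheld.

6921.09 Cr

Provincial Income Tax: taxable = 25999.00 Cr
  3188.00 Cr + 30.8% × (25999.00 Cr − 21200.00 Cr) = 3188.00 Cr + 30.8% × 4799.00 Cr = 4666.09 Cr
Supplemental (22% flat on bonus): 22% × 10250.00 Cr = 2255.00 Cr
Total provincial income tax: 4666.09 Cr + 2255.00 Cr = 6921.09 Cr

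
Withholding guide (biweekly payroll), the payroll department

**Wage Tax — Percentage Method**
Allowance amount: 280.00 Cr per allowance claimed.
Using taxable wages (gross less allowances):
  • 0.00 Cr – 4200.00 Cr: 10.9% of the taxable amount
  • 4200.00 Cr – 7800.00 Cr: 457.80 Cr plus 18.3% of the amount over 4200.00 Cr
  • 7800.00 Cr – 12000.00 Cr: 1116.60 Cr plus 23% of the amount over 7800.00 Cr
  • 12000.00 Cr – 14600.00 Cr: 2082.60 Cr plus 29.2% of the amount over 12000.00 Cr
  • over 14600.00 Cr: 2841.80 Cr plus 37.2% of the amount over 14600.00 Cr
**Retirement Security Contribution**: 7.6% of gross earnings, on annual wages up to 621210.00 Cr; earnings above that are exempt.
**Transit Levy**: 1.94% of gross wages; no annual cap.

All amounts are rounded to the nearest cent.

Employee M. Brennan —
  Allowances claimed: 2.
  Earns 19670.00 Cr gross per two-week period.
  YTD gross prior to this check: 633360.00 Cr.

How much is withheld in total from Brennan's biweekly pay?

4901.12 Cr

Wage Tax: taxable = 19670.00 Cr − 2×280.00 Cr = 19110.00 Cr
  2841.80 Cr + 37.2% × (19110.00 Cr − 14600.00 Cr) = 2841.80 Cr + 37.2% × 4510.00 Cr = 4519.52 Cr
Retirement Security Contribution: YTD 633360.00 Cr ≥ cap 621210.00 Cr → 0.00 Cr
Transit Levy: 1.94% × 19670.00 Cr = 381.60 Cr
Total: 4519.52 Cr + 0.00 Cr + 381.60 Cr = 4901.12 Cr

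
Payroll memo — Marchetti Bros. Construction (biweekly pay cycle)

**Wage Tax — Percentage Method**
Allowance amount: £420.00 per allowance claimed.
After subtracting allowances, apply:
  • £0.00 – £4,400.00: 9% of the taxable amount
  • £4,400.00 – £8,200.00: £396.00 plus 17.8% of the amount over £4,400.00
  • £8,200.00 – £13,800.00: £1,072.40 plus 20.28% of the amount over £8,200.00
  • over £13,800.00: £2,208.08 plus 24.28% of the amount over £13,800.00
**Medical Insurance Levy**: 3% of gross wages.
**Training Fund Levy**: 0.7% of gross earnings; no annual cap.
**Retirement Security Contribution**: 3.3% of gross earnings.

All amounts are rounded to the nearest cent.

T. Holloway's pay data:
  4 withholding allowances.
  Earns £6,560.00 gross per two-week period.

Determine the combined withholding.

£940.64

Wage Tax: taxable = £6,560.00 − 4×£420.00 = £4,880.00
  £396.00 + 17.8% × (£4,880.00 − £4,400.00) = £396.00 + 17.8% × £480.00 = £481.44
Medical Insurance Levy: 3% × £6,560.00 = £196.80
Training Fund Levy: 0.7% × £6,560.00 = £45.92
Retirement Security Contribution: 3.3% × £6,560.00 = £216.48
Total: £481.44 + £196.80 + £45.92 + £216.48 = £940.64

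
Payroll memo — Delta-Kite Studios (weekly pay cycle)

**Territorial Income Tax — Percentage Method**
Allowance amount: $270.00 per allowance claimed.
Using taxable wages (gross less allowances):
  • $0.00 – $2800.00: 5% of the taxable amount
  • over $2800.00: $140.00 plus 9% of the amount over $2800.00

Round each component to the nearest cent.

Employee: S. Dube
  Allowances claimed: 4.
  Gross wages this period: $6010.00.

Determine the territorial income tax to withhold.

Territorial Income Tax: taxable = $6010.00 − 4×$270.00 = $4930.00
  $140.00 + 9% × ($4930.00 − $2800.00) = $140.00 + 9% × $2130.00 = $331.70

$331.70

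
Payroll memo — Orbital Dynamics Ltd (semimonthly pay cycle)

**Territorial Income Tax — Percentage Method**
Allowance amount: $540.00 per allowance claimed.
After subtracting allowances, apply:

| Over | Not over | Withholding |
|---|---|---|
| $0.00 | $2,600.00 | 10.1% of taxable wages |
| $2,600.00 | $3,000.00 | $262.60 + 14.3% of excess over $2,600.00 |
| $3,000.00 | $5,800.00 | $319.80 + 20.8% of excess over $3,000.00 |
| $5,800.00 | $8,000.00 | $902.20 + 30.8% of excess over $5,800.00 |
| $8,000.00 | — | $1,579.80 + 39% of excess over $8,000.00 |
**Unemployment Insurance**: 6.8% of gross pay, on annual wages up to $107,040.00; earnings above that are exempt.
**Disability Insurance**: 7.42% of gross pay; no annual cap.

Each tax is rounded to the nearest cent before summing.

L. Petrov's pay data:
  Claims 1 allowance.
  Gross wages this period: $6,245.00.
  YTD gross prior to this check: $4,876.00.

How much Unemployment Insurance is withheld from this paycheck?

$424.66

Unemployment Insurance: 6.8% × $6,245.00 = $424.66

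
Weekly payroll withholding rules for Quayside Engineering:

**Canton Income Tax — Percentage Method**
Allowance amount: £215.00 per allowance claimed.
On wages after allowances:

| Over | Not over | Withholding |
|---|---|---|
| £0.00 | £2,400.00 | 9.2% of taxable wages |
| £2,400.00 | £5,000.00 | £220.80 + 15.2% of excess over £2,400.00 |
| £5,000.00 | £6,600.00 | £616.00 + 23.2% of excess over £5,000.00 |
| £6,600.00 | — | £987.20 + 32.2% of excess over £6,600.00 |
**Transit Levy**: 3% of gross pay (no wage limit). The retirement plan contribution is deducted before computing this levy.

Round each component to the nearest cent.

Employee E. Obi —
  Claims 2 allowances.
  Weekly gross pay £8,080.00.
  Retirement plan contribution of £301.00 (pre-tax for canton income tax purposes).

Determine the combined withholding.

Canton Income Tax: taxable = £8,080.00 − £301.00 − 2×£215.00 = £7,349.00
  £987.20 + 32.2% × (£7,349.00 − £6,600.00) = £987.20 + 32.2% × £749.00 = £1,228.38
Transit Levy: 3% × £7,779.00 = £233.37
Total: £1,228.38 + £233.37 = £1,461.75

£1,461.75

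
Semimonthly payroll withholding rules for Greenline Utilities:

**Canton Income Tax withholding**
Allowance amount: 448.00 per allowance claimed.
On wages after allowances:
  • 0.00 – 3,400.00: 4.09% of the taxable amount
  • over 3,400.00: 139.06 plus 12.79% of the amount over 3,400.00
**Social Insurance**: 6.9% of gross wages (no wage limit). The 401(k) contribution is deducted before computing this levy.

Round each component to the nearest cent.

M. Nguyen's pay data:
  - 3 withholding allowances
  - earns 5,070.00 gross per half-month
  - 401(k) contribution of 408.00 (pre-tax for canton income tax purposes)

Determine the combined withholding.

457.39

Canton Income Tax: taxable = 5,070.00 − 408.00 − 3×448.00 = 3,318.00
  4.09% × 3,318.00 = 135.71
Social Insurance: 6.9% × 4,662.00 = 321.68
Total: 135.71 + 321.68 = 457.39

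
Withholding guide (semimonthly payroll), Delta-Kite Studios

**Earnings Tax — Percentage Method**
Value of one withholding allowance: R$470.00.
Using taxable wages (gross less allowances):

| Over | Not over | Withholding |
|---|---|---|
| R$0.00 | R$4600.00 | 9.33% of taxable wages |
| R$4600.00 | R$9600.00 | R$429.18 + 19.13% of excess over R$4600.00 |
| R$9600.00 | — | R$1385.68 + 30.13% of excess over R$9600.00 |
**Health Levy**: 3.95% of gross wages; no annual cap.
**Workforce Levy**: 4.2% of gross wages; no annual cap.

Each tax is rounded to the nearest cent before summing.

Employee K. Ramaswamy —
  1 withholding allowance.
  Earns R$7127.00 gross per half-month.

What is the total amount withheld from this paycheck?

R$1403.53

Earnings Tax: taxable = R$7127.00 − 1×R$470.00 = R$6657.00
  R$429.18 + 19.13% × (R$6657.00 − R$4600.00) = R$429.18 + 19.13% × R$2057.00 = R$822.68
Health Levy: 3.95% × R$7127.00 = R$281.52
Workforce Levy: 4.2% × R$7127.00 = R$299.33
Total: R$822.68 + R$281.52 + R$299.33 = R$1403.53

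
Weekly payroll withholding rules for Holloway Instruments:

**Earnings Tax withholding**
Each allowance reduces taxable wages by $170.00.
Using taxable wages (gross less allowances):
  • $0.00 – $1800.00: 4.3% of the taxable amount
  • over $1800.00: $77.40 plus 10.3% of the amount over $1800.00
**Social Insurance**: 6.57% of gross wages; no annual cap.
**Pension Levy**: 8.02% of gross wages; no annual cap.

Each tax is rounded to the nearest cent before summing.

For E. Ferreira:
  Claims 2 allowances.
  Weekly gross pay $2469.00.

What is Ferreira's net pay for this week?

$1997.49

Earnings Tax: taxable = $2469.00 − 2×$170.00 = $2129.00
  $77.40 + 10.3% × ($2129.00 − $1800.00) = $77.40 + 10.3% × $329.00 = $111.29
Social Insurance: 6.57% × $2469.00 = $162.21
Pension Levy: 8.02% × $2469.00 = $198.01
Total withheld: $111.29 + $162.21 + $198.01 = $471.51
Net pay: $2469.00 − $471.51 = $1997.49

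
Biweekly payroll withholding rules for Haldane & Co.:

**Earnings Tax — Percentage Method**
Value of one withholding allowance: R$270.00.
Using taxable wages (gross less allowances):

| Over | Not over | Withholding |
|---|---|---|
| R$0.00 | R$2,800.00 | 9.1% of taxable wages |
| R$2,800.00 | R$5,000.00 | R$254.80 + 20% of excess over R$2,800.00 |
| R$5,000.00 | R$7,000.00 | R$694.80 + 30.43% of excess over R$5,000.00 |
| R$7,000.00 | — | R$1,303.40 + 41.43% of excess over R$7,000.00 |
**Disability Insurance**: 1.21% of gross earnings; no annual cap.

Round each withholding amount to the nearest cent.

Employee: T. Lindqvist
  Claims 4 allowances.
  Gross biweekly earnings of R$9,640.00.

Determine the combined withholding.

R$2,066.35

Earnings Tax: taxable = R$9,640.00 − 4×R$270.00 = R$8,560.00
  R$1,303.40 + 41.43% × (R$8,560.00 − R$7,000.00) = R$1,303.40 + 41.43% × R$1,560.00 = R$1,949.71
Disability Insurance: 1.21% × R$9,640.00 = R$116.64
Total: R$1,949.71 + R$116.64 = R$2,066.35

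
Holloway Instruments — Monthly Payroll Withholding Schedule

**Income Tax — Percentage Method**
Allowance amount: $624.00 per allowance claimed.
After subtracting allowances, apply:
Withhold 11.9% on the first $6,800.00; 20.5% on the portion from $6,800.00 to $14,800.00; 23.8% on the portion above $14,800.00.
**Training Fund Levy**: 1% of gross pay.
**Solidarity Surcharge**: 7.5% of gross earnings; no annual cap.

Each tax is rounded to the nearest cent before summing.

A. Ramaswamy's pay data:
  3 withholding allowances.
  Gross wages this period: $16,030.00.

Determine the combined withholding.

$3,680.14

Income Tax: taxable = $16,030.00 − 3×$624.00 = $14,158.00
  $809.20 + 20.5% × ($14,158.00 − $6,800.00) = $809.20 + 20.5% × $7,358.00 = $2,317.59
Training Fund Levy: 1% × $16,030.00 = $160.30
Solidarity Surcharge: 7.5% × $16,030.00 = $1,202.25
Total: $2,317.59 + $160.30 + $1,202.25 = $3,680.14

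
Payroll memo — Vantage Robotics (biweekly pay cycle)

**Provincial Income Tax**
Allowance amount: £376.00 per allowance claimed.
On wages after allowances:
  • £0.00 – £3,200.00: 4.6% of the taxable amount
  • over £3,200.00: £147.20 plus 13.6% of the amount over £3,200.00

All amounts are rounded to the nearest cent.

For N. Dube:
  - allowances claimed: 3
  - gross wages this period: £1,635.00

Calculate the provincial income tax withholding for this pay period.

£23.32

Provincial Income Tax: taxable = £1,635.00 − 3×£376.00 = £507.00
  4.6% × £507.00 = £23.32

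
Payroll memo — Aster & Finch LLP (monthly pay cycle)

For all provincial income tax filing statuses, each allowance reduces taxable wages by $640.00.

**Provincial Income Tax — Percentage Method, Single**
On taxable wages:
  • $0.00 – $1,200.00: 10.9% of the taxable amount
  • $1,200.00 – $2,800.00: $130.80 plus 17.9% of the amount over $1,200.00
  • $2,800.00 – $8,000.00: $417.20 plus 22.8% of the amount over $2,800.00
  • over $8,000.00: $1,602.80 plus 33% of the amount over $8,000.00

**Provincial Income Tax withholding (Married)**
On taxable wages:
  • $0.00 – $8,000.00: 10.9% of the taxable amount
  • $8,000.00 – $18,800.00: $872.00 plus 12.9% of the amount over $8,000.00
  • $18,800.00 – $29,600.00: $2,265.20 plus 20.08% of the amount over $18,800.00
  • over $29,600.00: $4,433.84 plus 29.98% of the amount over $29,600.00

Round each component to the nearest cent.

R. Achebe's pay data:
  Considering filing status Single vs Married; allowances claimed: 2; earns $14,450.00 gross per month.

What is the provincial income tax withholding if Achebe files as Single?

Provincial Income Tax (Single): taxable = $14,450.00 − 2×$640.00 = $13,170.00
  $1,602.80 + 33% × ($13,170.00 − $8,000.00) = $1,602.80 + 33% × $5,170.00 = $3,308.90

$3,308.90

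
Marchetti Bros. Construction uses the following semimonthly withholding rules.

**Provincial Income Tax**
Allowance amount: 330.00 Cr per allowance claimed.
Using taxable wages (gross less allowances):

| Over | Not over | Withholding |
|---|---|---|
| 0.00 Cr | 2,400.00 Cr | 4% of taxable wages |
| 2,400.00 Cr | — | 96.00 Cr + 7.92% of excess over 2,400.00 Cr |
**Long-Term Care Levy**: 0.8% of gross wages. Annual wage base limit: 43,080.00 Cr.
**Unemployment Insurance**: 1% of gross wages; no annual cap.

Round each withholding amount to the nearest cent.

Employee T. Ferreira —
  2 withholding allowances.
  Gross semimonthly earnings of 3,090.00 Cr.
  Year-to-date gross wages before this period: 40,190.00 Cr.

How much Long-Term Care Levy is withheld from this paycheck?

23.12 Cr

Long-Term Care Levy: cap 43,080.00 Cr − YTD 40,190.00 Cr = 2,890.00 Cr subject; 0.8% × 2,890.00 Cr = 23.12 Cr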